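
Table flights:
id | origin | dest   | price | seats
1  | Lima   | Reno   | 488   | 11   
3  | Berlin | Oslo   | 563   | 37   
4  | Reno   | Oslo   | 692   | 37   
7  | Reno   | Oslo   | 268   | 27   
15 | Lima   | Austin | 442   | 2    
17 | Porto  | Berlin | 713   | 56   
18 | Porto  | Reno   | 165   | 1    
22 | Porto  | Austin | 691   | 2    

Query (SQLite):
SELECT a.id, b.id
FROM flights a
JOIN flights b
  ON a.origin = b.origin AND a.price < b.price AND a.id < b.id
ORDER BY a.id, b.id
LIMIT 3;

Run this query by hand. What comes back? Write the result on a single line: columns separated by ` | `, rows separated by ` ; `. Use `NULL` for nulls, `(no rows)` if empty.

Pairs (a,b) with same origin, a.price < b.price, a.id < b.id.
origin groups: Berlin:{3} Lima:{1,15} Porto:{17,18,22} Reno:{4,7}
Ordered by (a.id, b.id); first 3.

18 | 22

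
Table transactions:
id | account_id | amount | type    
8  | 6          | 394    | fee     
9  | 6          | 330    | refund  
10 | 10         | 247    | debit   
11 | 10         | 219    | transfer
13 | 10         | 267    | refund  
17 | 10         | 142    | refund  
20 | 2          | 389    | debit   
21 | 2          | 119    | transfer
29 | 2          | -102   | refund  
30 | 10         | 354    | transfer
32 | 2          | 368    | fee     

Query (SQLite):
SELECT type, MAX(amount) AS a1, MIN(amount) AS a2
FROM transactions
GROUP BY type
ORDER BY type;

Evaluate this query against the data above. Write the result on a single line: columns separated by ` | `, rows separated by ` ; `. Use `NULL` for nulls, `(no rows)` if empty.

debit | 389 | 247 ; fee | 394 | 368 ; refund | 330 | -102 ; transfer | 354 | 119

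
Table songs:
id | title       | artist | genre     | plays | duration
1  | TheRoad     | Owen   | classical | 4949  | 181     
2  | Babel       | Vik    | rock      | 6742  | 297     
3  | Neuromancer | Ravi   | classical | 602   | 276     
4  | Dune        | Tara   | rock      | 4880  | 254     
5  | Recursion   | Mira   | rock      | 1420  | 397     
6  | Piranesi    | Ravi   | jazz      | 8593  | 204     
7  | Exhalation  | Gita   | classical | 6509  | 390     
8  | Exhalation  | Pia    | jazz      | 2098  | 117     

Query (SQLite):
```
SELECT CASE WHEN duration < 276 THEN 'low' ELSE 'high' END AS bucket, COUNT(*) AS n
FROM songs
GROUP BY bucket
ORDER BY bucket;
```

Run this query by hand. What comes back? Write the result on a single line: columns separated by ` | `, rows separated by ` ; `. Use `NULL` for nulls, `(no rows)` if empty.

high | 4 ; low | 4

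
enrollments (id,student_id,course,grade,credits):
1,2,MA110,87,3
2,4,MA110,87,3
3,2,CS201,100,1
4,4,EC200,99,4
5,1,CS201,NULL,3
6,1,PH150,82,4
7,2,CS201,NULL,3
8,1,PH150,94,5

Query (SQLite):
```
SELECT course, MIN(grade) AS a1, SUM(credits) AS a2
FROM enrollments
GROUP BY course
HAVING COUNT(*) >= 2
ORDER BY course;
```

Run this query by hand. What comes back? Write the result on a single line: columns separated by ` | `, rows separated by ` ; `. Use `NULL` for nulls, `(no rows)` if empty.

Group enrollments by course.
Per group compute: MIN(grade), SUM(credits).
HAVING: drop groups with fewer than 2 rows.
  CS201: ids {3, 5, 7} → MIN(grade)=100, SUM(credits)=7
  EC200: ids {4} → MIN(grade)=99, SUM(credits)=4
  MA110: ids {1, 2} → MIN(grade)=87, SUM(credits)=6
  PH150: ids {6, 8} → MIN(grade)=82, SUM(credits)=9

CS201 | 100 | 7 ; MA110 | 87 | 6 ; PH150 | 82 | 9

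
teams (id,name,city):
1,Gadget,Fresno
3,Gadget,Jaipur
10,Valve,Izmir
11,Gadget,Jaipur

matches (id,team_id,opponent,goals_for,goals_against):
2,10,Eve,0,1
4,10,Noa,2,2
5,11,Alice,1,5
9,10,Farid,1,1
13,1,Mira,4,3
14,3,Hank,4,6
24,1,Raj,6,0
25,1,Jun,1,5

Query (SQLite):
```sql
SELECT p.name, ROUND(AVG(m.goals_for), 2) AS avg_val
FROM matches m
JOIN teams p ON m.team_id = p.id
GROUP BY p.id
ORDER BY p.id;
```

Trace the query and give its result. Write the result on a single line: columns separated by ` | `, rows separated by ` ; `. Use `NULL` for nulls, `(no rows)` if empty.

Join each matches row to its teams via team_id.
Group joined rows by teams.id; compute ROUND(AVG(m.goals_for), 2) per group.
  1: ids {13, 24, 25} → ROUND(AVG(m.goals_for), 2)=3.67
  3: ids {14} → ROUND(AVG(m.goals_for), 2)=4
  10: ids {2, 4, 9} → ROUND(AVG(m.goals_for), 2)=1
  11: ids {5} → ROUND(AVG(m.goals_for), 2)=1

Gadget | 3.67 ; Gadget | 4 ; Valve | 1 ; Gadget | 1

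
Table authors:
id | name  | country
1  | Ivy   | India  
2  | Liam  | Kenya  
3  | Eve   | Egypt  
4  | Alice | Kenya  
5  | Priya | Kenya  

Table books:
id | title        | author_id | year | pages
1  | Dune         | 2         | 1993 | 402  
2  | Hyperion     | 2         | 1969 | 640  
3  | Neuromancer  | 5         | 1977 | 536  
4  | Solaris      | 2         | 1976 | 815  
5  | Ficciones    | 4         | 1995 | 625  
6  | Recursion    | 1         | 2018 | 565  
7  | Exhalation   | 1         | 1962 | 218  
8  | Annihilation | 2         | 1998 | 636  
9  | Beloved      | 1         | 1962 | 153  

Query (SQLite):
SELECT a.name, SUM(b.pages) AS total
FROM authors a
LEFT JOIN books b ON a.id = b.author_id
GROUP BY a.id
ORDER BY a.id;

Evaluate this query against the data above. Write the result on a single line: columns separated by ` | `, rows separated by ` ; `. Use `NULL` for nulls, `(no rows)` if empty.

Ivy | 936 ; Liam | 2493 ; Eve | NULL ; Alice | 625 ; Priya | 536

LEFT JOIN keeps every authors row; unmatched ones get NULL for books columns.
Group by authors.id and compute SUM(b.pages). SUM over an all-NULL group is NULL.
  1: ids {6, 7, 9} → SUM(b.pages)=936
  2: ids {1, 2, 4, 8} → SUM(b.pages)=2493
  3: ids {—} → SUM(b.pages)=NULL
  4: ids {5} → SUM(b.pages)=625
  5: ids {3} → SUM(b.pages)=536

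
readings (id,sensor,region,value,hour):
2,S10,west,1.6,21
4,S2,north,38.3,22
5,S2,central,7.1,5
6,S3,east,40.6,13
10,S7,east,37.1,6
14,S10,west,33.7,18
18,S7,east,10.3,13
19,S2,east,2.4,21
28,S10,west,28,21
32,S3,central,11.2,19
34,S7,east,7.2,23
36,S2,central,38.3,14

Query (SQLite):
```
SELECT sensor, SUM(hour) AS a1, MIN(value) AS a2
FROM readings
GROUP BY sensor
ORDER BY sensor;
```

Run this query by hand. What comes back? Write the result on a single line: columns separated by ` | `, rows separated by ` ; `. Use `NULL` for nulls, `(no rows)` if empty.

S10 | 60 | 1.6 ; S2 | 62 | 2.4 ; S3 | 32 | 11.2 ; S7 | 42 | 7.2

Group readings by sensor.
Per group compute: SUM(hour), MIN(value).
  S10: ids {2, 14, 28} → SUM(hour)=60, MIN(value)=1.6
  S2: ids {4, 5, 19, 36} → SUM(hour)=62, MIN(value)=2.4
  S3: ids {6, 32} → SUM(hour)=32, MIN(value)=11.2
  S7: ids {10, 18, 34} → SUM(hour)=42, MIN(value)=7.2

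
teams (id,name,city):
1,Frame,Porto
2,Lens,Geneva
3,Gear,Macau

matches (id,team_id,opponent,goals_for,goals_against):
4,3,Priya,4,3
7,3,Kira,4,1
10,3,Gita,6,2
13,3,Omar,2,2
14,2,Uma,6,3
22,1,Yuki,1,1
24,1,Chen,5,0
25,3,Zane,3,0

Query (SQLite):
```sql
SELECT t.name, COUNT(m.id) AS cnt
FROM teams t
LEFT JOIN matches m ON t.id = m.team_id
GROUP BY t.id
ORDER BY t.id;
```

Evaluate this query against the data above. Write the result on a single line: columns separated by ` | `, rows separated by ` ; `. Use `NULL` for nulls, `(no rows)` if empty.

Frame | 2 ; Lens | 1 ; Gear | 5

LEFT JOIN keeps every teams row; unmatched ones get NULL for matches columns.
Group by teams.id and compute COUNT(m.id). COUNT(col) of an all-NULL group is 0.
  1: ids {22, 24} → COUNT(m.id)=2
  2: ids {14} → COUNT(m.id)=1
  3: ids {4, 7, 10, 13, 25} → COUNT(m.id)=5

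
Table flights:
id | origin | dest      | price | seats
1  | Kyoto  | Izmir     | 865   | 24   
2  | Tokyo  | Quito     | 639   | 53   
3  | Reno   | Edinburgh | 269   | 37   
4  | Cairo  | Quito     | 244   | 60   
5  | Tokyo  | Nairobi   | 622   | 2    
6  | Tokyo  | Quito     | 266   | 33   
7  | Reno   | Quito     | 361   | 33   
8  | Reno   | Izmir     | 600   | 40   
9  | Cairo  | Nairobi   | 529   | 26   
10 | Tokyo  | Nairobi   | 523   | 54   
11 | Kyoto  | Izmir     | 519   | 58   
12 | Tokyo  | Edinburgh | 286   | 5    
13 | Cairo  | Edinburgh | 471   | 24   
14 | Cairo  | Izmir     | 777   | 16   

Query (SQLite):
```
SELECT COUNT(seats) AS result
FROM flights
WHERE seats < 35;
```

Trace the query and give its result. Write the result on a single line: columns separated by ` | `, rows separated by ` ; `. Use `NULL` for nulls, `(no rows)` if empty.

8

Rows where seats < 35 → seats values: [24, 2, 33, 33, 26, 5, 24, 16].
COUNT(seats) counts non-NULL values → 8.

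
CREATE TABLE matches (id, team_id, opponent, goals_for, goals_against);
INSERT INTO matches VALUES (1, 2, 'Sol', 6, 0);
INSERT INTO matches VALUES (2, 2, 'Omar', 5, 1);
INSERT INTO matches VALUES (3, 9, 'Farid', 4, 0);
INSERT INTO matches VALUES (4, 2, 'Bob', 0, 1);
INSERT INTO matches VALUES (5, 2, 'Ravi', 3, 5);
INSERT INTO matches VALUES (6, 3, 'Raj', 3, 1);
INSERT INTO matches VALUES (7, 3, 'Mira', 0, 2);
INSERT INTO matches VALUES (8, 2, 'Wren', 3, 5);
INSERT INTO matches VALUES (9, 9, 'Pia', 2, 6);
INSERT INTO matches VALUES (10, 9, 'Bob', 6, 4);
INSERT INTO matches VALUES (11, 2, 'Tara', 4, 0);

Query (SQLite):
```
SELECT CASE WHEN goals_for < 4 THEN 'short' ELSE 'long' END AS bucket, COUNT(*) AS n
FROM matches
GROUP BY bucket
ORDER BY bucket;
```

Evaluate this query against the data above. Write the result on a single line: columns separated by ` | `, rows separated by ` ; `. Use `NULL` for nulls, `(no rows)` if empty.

long | 5 ; short | 6

Bucket rows by goals_for < 4 → 'short' else 'long'; count each bucket.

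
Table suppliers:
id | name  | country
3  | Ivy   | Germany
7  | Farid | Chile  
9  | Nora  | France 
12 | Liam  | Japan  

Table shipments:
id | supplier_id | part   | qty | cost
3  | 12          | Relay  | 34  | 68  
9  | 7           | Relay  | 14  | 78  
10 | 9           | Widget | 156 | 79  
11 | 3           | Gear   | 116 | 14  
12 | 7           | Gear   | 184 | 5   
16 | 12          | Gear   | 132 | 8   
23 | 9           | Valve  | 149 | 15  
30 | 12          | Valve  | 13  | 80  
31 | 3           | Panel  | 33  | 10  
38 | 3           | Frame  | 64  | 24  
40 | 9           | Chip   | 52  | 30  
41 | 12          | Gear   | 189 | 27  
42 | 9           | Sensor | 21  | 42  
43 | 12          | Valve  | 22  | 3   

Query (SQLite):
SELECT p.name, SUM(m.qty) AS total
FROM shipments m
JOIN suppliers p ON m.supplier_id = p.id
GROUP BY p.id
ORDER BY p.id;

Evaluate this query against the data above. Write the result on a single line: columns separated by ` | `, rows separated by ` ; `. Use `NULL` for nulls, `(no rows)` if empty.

Ivy | 213 ; Farid | 198 ; Nora | 378 ; Liam | 390

Join each shipments row to its suppliers via supplier_id.
Group joined rows by suppliers.id; compute SUM(m.qty) per group.
  3: ids {11, 31, 38} → SUM(m.qty)=213
  7: ids {9, 12} → SUM(m.qty)=198
  9: ids {10, 23, 40, 42} → SUM(m.qty)=378
  12: ids {3, 16, 30, 41, 43} → SUM(m.qty)=390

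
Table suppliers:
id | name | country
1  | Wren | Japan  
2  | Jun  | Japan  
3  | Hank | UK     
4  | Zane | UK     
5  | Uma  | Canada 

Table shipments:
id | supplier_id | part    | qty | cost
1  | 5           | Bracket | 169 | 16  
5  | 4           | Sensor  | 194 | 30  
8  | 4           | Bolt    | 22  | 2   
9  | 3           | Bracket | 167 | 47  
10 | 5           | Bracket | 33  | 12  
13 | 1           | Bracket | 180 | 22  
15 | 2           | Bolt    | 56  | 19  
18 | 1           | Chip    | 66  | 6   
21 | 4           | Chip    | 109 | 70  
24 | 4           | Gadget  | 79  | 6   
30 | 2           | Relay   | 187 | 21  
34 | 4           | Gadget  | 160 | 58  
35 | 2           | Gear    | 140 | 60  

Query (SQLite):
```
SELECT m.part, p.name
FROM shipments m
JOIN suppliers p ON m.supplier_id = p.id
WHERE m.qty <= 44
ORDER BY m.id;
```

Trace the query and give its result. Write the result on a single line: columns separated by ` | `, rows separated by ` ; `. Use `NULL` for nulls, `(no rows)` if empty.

Each shipments row matches the suppliers row where supplier_id = suppliers.id.
Then keep rows with m.qty <= 44.

Bolt | Zane ; Bracket | Uma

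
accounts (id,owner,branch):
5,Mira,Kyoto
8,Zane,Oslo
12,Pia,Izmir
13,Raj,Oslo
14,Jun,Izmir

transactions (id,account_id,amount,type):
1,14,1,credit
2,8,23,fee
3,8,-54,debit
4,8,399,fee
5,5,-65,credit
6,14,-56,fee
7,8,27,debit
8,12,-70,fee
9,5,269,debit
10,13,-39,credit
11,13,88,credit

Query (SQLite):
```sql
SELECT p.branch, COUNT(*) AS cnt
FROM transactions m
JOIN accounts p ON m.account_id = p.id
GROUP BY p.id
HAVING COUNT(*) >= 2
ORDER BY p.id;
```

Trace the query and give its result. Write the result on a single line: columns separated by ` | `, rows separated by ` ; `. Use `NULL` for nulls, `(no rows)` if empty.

Kyoto | 2 ; Oslo | 4 ; Oslo | 2 ; Izmir | 2

Join each transactions row to its accounts via account_id.
Group joined rows by accounts.id; compute COUNT(*) per group.
HAVING: keep groups with count ≥ 2.
  5: ids {5, 9} → COUNT(*)=2
  8: ids {2, 3, 4, 7} → COUNT(*)=4
  12: ids {8} → COUNT(*)=1
  13: ids {10, 11} → COUNT(*)=2
  14: ids {1, 6} → COUNT(*)=2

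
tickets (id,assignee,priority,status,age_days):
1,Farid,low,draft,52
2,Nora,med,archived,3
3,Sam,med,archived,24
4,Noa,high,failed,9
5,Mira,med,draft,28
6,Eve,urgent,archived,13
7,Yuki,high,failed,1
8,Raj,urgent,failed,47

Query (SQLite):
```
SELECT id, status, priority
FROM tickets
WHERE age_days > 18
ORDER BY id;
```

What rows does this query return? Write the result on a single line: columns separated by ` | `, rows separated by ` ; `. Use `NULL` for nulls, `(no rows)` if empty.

age_days > 18: ids {1, 3, 5, 8}

1 | draft | low ; 3 | archived | med ; 5 | draft | med ; 8 | failed | urgent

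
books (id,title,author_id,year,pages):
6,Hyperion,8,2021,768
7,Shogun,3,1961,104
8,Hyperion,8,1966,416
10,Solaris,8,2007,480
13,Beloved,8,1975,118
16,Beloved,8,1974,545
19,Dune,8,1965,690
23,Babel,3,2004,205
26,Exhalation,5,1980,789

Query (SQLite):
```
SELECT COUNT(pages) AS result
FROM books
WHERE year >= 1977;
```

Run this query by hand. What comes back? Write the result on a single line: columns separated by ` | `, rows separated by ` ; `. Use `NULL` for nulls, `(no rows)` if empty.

Rows where year >= 1977 → pages values: [768, 480, 205, 789].
COUNT(pages) counts non-NULL values → 4.

4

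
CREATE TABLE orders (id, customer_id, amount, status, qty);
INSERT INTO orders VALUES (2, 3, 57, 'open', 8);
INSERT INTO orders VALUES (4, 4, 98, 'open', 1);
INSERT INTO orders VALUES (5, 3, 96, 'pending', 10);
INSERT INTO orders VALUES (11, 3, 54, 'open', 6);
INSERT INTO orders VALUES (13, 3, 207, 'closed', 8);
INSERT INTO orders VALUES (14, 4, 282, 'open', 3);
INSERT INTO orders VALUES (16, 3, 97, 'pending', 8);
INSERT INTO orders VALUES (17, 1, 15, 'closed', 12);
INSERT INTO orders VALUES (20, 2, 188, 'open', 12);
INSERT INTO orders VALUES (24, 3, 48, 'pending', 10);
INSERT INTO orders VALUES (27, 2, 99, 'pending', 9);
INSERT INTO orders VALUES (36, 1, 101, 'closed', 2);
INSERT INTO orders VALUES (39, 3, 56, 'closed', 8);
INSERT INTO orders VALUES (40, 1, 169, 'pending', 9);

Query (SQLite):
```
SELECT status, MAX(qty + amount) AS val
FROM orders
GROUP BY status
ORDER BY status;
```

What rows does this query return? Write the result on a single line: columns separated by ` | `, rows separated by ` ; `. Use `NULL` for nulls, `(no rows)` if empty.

For each row compute qty + amount.
Group by status; take MAX of the expression per group.
  closed: ids {13, 17, 36, 39} → MAX(qty + amount)=215
  open: ids {2, 4, 11, 14, 20} → MAX(qty + amount)=285
  pending: ids {5, 16, 24, 27, 40} → MAX(qty + amount)=178

closed | 215 ; open | 285 ; pending | 178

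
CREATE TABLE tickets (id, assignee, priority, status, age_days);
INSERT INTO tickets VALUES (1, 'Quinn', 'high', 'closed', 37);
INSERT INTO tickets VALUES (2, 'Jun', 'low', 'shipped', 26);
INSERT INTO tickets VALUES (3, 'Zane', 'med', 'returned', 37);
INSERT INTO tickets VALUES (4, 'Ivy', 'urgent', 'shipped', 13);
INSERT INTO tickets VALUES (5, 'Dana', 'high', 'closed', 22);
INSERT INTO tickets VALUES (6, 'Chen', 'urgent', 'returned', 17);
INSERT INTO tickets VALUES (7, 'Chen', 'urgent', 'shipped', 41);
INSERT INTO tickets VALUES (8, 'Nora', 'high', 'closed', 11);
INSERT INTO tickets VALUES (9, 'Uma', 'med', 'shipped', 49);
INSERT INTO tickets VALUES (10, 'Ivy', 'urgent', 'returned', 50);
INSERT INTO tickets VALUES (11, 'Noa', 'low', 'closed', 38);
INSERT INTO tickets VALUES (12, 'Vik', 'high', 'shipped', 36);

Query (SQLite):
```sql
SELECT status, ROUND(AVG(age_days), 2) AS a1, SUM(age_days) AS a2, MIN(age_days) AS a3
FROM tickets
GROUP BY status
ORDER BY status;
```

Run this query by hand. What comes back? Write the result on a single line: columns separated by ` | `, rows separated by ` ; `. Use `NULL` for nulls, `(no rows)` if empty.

Group tickets by status.
Per group compute: ROUND(AVG(age_days), 2), SUM(age_days), MIN(age_days).
  closed: ids {1, 5, 8, 11} → ROUND(AVG(age_days), 2)=27, SUM(age_days)=108, MIN(age_days)=11
  returned: ids {3, 6, 10} → ROUND(AVG(age_days), 2)=34.67, SUM(age_days)=104, MIN(age_days)=17
  shipped: ids {2, 4, 7, 9, 12} → ROUND(AVG(age_days), 2)=33, SUM(age_days)=165, MIN(age_days)=13

closed | 27 | 108 | 11 ; returned | 34.67 | 104 | 17 ; shipped | 33 | 165 | 13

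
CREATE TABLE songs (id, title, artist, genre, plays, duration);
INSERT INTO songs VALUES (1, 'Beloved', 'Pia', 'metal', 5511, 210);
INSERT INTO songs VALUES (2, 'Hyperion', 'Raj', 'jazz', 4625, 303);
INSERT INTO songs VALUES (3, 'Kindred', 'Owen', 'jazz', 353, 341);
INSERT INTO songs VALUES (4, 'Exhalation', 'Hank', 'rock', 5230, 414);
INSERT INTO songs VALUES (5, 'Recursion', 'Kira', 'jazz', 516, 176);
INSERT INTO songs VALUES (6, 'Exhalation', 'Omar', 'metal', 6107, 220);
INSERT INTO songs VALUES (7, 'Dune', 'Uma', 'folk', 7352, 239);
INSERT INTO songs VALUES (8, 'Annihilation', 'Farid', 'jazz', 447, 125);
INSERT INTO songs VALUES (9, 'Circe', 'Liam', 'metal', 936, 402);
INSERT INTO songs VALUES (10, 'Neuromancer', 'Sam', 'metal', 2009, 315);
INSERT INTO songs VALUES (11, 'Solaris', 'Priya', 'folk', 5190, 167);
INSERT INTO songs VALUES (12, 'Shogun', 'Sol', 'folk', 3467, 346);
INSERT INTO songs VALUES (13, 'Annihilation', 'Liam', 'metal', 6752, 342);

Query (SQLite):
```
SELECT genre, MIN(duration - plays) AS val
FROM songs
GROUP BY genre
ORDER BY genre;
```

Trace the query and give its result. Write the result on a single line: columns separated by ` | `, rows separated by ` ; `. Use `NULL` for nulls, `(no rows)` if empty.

For each row compute duration - plays.
Group by genre; take MIN of the expression per group.
  folk: ids {7, 11, 12} → MIN(duration - plays)=-7113
  jazz: ids {2, 3, 5, 8} → MIN(duration - plays)=-4322
  metal: ids {1, 6, 9, 10, 13} → MIN(duration - plays)=-6410
  rock: ids {4} → MIN(duration - plays)=-4816

folk | -7113 ; jazz | -4322 ; metal | -6410 ; rock | -4816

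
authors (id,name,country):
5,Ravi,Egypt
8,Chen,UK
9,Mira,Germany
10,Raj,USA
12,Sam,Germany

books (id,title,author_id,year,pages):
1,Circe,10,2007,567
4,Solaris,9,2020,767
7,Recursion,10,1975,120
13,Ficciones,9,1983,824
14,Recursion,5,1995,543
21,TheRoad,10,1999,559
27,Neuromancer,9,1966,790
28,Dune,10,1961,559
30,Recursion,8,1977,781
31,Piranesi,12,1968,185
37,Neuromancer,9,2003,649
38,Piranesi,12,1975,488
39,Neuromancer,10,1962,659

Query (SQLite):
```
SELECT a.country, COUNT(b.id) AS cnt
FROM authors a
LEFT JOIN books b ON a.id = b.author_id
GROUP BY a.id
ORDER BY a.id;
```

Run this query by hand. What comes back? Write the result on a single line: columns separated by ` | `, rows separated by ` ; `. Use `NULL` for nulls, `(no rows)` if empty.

LEFT JOIN keeps every authors row; unmatched ones get NULL for books columns.
Group by authors.id and compute COUNT(b.id). COUNT(col) of an all-NULL group is 0.
  5: ids {14} → COUNT(b.id)=1
  8: ids {30} → COUNT(b.id)=1
  9: ids {4, 13, 27, 37} → COUNT(b.id)=4
  10: ids {1, 7, 21, 28, 39} → COUNT(b.id)=5
  12: ids {31, 38} → COUNT(b.id)=2

Egypt | 1 ; UK | 1 ; Germany | 4 ; USA | 5 ; Germany | 2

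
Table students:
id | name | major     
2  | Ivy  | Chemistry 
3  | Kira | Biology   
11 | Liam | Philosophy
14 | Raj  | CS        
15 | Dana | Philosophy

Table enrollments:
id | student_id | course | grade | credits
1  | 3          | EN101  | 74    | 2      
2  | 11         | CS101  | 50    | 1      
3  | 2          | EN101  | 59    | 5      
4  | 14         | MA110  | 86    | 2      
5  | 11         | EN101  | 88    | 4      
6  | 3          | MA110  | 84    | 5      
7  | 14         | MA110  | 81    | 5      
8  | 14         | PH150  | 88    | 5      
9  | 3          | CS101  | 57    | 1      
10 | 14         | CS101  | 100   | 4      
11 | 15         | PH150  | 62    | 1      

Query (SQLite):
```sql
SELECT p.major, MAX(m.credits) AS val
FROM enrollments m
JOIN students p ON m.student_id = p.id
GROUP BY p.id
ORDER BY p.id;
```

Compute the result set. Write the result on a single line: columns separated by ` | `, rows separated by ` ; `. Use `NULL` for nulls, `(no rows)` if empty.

Chemistry | 5 ; Biology | 5 ; Philosophy | 4 ; CS | 5 ; Philosophy | 1

Join each enrollments row to its students via student_id.
Group joined rows by students.id; compute MAX(m.credits) per group.
  2: ids {3} → MAX(m.credits)=5
  3: ids {1, 6, 9} → MAX(m.credits)=5
  11: ids {2, 5} → MAX(m.credits)=4
  14: ids {4, 7, 8, 10} → MAX(m.credits)=5
  15: ids {11} → MAX(m.credits)=1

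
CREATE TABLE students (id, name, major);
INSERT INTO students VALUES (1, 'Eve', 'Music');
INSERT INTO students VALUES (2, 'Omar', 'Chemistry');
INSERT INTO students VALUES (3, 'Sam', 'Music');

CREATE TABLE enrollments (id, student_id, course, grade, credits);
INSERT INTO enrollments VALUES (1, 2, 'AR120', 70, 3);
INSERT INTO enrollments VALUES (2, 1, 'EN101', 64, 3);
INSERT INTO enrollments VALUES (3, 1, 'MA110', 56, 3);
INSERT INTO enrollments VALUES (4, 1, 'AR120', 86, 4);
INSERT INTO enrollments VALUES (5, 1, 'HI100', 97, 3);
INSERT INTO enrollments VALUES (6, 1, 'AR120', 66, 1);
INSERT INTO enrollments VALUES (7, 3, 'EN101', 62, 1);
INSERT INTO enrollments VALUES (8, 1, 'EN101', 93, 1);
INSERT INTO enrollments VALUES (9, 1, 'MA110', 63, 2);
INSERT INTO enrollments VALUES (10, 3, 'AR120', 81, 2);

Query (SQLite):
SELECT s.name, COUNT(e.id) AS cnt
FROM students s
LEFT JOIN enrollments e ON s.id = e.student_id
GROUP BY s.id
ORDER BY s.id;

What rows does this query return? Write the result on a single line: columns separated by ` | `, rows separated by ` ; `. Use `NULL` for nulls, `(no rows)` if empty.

LEFT JOIN keeps every students row; unmatched ones get NULL for enrollments columns.
Group by students.id and compute COUNT(e.id). COUNT(col) of an all-NULL group is 0.
  1: ids {2, 3, 4, 5, 6, 8, 9} → COUNT(e.id)=7
  2: ids {1} → COUNT(e.id)=1
  3: ids {7, 10} → COUNT(e.id)=2

Eve | 7 ; Omar | 1 ; Sam | 2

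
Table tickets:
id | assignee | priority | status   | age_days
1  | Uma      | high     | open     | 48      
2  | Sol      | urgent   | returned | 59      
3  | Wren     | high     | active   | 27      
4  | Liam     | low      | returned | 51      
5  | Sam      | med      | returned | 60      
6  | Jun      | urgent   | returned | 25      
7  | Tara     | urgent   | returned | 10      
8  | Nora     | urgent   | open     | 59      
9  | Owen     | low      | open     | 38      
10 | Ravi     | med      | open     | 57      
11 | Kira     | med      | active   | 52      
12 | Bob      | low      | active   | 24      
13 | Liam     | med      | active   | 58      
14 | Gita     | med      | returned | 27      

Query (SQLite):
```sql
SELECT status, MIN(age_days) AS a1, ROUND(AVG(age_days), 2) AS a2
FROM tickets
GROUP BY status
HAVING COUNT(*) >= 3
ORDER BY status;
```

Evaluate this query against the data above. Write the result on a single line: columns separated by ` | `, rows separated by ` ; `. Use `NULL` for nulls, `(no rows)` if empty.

Group tickets by status.
Per group compute: MIN(age_days), ROUND(AVG(age_days), 2).
HAVING: drop groups with fewer than 3 rows.
  active: ids {3, 11, 12, 13} → MIN(age_days)=24, ROUND(AVG(age_days), 2)=40.25
  open: ids {1, 8, 9, 10} → MIN(age_days)=38, ROUND(AVG(age_days), 2)=50.5
  returned: ids {2, 4, 5, 6, 7, 14} → MIN(age_days)=10, ROUND(AVG(age_days), 2)=38.67

active | 24 | 40.25 ; open | 38 | 50.5 ; returned | 10 | 38.67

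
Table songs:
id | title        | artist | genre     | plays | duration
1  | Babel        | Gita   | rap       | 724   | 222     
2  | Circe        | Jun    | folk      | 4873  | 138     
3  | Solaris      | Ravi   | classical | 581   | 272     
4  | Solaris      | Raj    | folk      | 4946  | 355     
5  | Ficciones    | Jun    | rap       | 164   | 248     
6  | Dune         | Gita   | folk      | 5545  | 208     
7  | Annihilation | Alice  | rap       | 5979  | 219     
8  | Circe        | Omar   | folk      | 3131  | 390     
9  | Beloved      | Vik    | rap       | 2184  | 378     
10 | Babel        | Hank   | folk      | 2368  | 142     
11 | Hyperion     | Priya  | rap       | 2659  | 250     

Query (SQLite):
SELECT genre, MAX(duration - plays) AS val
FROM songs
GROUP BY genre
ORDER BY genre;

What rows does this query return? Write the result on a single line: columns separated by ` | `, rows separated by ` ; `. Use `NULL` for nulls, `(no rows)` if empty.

For each row compute duration - plays.
Group by genre; take MAX of the expression per group.
  classical: ids {3} → MAX(duration - plays)=-309
  folk: ids {2, 4, 6, 8, 10} → MAX(duration - plays)=-2226
  rap: ids {1, 5, 7, 9, 11} → MAX(duration - plays)=84

classical | -309 ; folk | -2226 ; rap | 84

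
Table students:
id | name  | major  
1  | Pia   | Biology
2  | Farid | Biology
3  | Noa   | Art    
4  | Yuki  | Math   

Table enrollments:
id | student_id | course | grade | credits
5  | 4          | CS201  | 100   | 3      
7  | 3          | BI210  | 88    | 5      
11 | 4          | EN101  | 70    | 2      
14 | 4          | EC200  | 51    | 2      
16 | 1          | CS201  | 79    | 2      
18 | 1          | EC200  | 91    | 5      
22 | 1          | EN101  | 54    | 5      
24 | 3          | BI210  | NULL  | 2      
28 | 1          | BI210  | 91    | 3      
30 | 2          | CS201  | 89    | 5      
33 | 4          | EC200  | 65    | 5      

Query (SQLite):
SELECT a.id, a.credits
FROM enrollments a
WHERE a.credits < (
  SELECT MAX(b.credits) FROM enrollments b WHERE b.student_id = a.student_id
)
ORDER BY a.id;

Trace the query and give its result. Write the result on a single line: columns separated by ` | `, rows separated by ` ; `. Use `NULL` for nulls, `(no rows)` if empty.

For each enrollments row a, compute MAX(credits) over rows sharing a.student_id.
Keep row a if a.credits < that per-group MAX.
  student_id=1: MAX(credits) = 5
  student_id=2: MAX(credits) = 5
  student_id=3: MAX(credits) = 5
  student_id=4: MAX(credits) = 5

5 | 3 ; 11 | 2 ; 14 | 2 ; 16 | 2 ; 24 | 2 ; 28 | 3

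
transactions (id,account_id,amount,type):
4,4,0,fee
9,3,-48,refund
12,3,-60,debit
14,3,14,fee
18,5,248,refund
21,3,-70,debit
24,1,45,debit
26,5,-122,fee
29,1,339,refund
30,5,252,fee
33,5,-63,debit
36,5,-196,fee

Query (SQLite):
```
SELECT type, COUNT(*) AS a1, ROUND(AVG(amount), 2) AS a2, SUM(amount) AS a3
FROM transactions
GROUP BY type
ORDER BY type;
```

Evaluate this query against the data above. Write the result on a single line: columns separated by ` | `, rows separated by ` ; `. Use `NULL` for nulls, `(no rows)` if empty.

Group transactions by type.
Per group compute: COUNT(*), ROUND(AVG(amount), 2), SUM(amount).
  debit: ids {12, 21, 24, 33} → COUNT(*)=4, ROUND(AVG(amount), 2)=-37, SUM(amount)=-148
  fee: ids {4, 14, 26, 30, 36} → COUNT(*)=5, ROUND(AVG(amount), 2)=-10.4, SUM(amount)=-52
  refund: ids {9, 18, 29} → COUNT(*)=3, ROUND(AVG(amount), 2)=179.67, SUM(amount)=539

debit | 4 | -37 | -148 ; fee | 5 | -10.4 | -52 ; refund | 3 | 179.67 | 539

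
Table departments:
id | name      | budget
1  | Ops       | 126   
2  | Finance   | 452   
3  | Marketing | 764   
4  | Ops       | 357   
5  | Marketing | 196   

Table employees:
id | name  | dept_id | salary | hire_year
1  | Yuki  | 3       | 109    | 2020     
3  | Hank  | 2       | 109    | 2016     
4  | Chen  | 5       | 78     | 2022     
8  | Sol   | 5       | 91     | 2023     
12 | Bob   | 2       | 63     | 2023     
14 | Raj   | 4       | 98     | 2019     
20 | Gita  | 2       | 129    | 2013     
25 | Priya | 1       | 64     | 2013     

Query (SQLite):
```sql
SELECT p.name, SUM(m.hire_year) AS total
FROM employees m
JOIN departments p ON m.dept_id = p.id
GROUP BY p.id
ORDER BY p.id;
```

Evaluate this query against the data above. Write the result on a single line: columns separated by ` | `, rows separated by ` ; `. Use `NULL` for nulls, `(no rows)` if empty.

Join each employees row to its departments via dept_id.
Group joined rows by departments.id; compute SUM(m.hire_year) per group.
  1: ids {25} → SUM(m.hire_year)=2013
  2: ids {3, 12, 20} → SUM(m.hire_year)=6052
  3: ids {1} → SUM(m.hire_year)=2020
  4: ids {14} → SUM(m.hire_year)=2019
  5: ids {4, 8} → SUM(m.hire_year)=4045

Ops | 2013 ; Finance | 6052 ; Marketing | 2020 ; Ops | 2019 ; Marketing | 4045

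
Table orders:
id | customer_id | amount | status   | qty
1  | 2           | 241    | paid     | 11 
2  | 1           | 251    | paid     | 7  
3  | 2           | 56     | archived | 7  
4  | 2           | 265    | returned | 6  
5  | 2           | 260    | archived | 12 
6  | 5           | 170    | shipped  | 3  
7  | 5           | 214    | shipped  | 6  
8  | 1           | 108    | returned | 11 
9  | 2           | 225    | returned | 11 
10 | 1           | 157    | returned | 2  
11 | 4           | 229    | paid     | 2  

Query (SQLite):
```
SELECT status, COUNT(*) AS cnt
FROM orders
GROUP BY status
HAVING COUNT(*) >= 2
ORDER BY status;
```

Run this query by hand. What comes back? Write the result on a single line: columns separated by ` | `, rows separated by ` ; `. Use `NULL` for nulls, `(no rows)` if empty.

Partition orders by status; compute COUNT(*) within each group.
HAVING: keep groups with count ≥ 2.
  archived: ids {3, 5} → COUNT(*)=2
  paid: ids {1, 2, 11} → COUNT(*)=3
  returned: ids {4, 8, 9, 10} → COUNT(*)=4
  shipped: ids {6, 7} → COUNT(*)=2

archived | 2 ; paid | 3 ; returned | 4 ; shipped | 2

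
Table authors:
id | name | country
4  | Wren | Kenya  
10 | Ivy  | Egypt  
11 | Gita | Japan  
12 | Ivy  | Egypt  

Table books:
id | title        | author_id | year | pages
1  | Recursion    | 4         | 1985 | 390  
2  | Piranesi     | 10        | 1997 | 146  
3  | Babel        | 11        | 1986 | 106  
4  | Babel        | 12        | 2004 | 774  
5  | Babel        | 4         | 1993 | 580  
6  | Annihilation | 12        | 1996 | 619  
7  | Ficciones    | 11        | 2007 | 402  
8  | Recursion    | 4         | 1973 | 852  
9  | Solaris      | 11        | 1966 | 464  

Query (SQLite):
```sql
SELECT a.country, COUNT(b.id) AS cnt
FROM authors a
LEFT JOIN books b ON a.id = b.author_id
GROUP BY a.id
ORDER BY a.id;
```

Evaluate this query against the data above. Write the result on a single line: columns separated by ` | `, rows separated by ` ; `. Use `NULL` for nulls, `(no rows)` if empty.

LEFT JOIN keeps every authors row; unmatched ones get NULL for books columns.
Group by authors.id and compute COUNT(b.id). COUNT(col) of an all-NULL group is 0.
  4: ids {1, 5, 8} → COUNT(b.id)=3
  10: ids {2} → COUNT(b.id)=1
  11: ids {3, 7, 9} → COUNT(b.id)=3
  12: ids {4, 6} → COUNT(b.id)=2

Kenya | 3 ; Egypt | 1 ; Japan | 3 ; Egypt | 2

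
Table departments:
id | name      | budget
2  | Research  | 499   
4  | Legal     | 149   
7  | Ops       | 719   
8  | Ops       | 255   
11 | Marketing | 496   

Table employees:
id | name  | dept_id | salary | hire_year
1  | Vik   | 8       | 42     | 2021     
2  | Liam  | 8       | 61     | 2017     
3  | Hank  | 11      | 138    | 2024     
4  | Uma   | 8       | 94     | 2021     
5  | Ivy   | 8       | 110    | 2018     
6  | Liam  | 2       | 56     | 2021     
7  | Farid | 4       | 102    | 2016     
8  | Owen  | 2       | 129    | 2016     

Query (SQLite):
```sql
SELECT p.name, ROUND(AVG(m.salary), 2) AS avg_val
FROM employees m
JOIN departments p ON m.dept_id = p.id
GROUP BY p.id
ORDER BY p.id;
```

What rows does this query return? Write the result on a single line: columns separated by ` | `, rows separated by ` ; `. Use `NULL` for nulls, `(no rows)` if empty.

Research | 92.5 ; Legal | 102 ; Ops | 76.75 ; Marketing | 138

Join each employees row to its departments via dept_id.
Group joined rows by departments.id; compute ROUND(AVG(m.salary), 2) per group.
  2: ids {6, 8} → ROUND(AVG(m.salary), 2)=92.5
  4: ids {7} → ROUND(AVG(m.salary), 2)=102
  8: ids {1, 2, 4, 5} → ROUND(AVG(m.salary), 2)=76.75
  11: ids {3} → ROUND(AVG(m.salary), 2)=138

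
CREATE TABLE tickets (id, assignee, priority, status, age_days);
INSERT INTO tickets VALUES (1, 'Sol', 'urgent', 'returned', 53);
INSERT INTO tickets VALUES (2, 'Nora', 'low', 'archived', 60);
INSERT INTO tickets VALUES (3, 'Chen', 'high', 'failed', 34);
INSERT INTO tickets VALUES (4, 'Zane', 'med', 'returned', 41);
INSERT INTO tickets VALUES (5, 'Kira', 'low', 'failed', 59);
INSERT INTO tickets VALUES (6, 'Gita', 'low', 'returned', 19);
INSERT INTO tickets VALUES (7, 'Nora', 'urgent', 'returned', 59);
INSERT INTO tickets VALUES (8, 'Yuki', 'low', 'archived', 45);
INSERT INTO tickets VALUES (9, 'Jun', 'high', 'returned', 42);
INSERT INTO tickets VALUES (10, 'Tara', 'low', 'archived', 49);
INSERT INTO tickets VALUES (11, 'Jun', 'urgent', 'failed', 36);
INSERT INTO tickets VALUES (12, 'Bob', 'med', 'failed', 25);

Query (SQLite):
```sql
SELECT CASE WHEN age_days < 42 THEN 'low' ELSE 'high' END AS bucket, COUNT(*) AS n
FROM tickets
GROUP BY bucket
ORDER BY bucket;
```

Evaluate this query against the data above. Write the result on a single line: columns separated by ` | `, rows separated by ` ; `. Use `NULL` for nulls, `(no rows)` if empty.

high | 7 ; low | 5

Bucket rows by age_days < 42 → 'low' else 'high'; count each bucket.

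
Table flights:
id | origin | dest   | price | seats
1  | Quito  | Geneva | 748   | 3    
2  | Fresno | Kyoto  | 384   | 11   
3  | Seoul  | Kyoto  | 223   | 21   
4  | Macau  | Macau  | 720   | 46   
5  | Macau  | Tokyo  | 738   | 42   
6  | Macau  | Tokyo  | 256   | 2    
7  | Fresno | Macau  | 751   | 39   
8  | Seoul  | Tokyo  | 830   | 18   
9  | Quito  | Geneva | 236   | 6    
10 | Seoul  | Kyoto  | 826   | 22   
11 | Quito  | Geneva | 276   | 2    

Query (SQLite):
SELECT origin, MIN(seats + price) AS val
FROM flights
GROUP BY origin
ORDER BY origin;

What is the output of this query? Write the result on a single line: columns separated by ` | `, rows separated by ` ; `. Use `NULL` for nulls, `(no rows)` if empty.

Fresno | 395 ; Macau | 258 ; Quito | 242 ; Seoul | 244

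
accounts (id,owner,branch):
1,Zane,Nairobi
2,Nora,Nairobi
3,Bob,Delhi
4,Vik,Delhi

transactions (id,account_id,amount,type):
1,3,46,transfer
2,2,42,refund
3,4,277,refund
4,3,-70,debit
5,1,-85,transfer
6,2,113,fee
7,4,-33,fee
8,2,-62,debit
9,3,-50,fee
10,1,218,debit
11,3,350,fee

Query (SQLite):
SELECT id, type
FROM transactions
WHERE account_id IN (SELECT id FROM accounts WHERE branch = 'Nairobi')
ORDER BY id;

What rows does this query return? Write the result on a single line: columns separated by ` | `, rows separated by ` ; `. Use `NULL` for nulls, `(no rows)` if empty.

Inner query: accounts.id where branch = 'Nairobi'.
Outer: keep transactions rows whose account_id is in that set.
Inner query → {1, 2}

2 | refund ; 5 | transfer ; 6 | fee ; 8 | debit ; 10 | debit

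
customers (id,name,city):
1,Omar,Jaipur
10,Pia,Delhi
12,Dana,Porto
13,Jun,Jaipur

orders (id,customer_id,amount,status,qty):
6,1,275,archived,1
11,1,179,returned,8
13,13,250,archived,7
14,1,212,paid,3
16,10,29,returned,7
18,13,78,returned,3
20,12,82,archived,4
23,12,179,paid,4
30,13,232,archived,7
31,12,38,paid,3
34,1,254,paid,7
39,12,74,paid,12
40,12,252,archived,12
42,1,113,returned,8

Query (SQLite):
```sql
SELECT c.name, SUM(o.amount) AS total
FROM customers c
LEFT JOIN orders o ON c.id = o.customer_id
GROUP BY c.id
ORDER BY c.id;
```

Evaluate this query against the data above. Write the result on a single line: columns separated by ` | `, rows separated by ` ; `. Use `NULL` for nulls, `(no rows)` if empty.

LEFT JOIN keeps every customers row; unmatched ones get NULL for orders columns.
Group by customers.id and compute SUM(o.amount). SUM over an all-NULL group is NULL.
  1: ids {6, 11, 14, 34, 42} → SUM(o.amount)=1033
  10: ids {16} → SUM(o.amount)=29
  12: ids {20, 23, 31, 39, 40} → SUM(o.amount)=625
  13: ids {13, 18, 30} → SUM(o.amount)=560

Omar | 1033 ; Pia | 29 ; Dana | 625 ; Jun | 560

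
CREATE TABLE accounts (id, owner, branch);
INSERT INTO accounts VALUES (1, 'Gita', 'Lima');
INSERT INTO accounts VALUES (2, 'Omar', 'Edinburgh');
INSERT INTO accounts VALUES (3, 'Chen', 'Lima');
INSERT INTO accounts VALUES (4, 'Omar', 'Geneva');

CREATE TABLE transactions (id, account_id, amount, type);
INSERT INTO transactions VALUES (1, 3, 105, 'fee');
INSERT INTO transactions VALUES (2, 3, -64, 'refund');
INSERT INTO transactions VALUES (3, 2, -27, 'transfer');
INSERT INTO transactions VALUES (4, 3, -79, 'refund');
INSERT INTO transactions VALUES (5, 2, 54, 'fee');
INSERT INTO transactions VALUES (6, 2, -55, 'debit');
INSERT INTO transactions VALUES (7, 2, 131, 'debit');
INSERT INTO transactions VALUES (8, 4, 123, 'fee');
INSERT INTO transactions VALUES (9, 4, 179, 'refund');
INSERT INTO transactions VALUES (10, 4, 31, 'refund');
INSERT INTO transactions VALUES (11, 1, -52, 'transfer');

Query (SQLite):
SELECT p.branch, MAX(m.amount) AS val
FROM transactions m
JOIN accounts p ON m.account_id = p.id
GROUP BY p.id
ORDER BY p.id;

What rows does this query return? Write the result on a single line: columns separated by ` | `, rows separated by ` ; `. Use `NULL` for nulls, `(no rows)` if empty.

Lima | -52 ; Edinburgh | 131 ; Lima | 105 ; Geneva | 179

Join each transactions row to its accounts via account_id.
Group joined rows by accounts.id; compute MAX(m.amount) per group.
  1: ids {11} → MAX(m.amount)=-52
  2: ids {3, 5, 6, 7} → MAX(m.amount)=131
  3: ids {1, 2, 4} → MAX(m.amount)=105
  4: ids {8, 9, 10} → MAX(m.amount)=179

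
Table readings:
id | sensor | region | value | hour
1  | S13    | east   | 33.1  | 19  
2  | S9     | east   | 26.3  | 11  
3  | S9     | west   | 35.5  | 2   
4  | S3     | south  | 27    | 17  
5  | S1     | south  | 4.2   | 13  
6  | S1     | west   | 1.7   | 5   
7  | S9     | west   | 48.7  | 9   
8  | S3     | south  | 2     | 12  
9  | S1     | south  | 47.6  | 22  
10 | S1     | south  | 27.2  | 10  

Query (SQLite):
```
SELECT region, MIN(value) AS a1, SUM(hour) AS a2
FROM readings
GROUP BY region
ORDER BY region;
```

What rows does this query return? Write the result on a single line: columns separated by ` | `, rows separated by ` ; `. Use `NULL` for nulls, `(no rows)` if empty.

Group readings by region.
Per group compute: MIN(value), SUM(hour).
  east: ids {1, 2} → MIN(value)=26.3, SUM(hour)=30
  south: ids {4, 5, 8, 9, 10} → MIN(value)=2, SUM(hour)=74
  west: ids {3, 6, 7} → MIN(value)=1.7, SUM(hour)=16

east | 26.3 | 30 ; south | 2 | 74 ; west | 1.7 | 16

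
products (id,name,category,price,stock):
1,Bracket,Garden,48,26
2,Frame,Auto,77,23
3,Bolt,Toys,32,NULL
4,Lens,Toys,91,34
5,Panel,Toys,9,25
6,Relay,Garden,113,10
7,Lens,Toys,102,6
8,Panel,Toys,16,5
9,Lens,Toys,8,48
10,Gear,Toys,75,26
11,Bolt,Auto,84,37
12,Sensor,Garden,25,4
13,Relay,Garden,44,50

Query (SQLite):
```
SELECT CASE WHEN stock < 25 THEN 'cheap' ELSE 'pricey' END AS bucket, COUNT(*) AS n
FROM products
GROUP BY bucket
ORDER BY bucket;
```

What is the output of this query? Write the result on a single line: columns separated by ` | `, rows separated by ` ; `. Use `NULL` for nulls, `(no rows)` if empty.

Bucket rows by stock < 25 → 'cheap' else 'pricey'; count each bucket.
NULL < 25 is unknown, so NULL stock falls into ELSE → 'pricey'.

cheap | 5 ; pricey | 8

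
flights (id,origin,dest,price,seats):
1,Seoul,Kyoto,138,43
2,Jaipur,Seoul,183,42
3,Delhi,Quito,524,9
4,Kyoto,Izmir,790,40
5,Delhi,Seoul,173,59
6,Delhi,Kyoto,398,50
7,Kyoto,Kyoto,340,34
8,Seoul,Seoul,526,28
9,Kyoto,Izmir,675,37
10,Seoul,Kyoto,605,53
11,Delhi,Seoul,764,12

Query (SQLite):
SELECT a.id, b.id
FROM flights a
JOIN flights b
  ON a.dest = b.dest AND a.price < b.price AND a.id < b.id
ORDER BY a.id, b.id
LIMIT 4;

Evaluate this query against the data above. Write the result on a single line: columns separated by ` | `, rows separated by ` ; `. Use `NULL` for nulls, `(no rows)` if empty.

Pairs (a,b) with same dest, a.price < b.price, a.id < b.id.
dest groups: Izmir:{4,9} Kyoto:{1,6,7,10} Quito:{3} Seoul:{2,5,8,11}
Ordered by (a.id, b.id); first 4.

1 | 6 ; 1 | 7 ; 1 | 10 ; 2 | 8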